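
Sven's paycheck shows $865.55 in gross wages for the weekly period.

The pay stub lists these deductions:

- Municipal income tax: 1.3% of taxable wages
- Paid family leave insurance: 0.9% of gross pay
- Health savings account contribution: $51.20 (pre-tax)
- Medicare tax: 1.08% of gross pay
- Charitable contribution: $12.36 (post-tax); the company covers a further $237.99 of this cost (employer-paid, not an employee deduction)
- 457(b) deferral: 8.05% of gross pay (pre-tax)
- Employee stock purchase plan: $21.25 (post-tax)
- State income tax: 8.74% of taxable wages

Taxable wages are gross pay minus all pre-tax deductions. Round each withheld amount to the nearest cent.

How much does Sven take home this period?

Health savings account contribution: $51.20
457(b) deferral: $865.55 × 0.0805 = $69.68
Pre-tax total = $51.20 + $69.68 = $120.88
Taxable wages = $865.55 − $120.88 = $744.67
State income tax: $744.67 × 0.0874 = $65.08
Municipal income tax: $744.67 × 0.013 = $9.68
Medicare tax: $865.55 × 0.0108 = $9.35
Paid family leave insurance: $865.55 × 0.009 = $7.79
Charitable contribution: $12.36
Employee stock purchase plan: $21.25
(Employer's $237.99 toward charitable contribution is not withheld from the employee.)
Total deductions = $51.20 + $69.68 + $65.08 + $9.68 + $9.35 + $7.79 + $12.36 + $21.25 = $246.39
Net pay = $865.55 − $246.39 = $619.16

$619.16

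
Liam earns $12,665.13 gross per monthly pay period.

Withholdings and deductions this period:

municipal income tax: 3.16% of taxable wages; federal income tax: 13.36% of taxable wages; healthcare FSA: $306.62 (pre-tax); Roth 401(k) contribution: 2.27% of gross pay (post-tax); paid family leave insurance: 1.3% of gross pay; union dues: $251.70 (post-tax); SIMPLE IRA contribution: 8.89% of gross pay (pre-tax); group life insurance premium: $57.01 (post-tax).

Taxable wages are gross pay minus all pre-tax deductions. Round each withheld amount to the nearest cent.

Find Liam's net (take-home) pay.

SIMPLE IRA contribution: $12,665.13 × 0.0889 = $1,125.93
Healthcare FSA: $306.62
Pre-tax total = $1,125.93 + $306.62 = $1,432.55
Taxable wages = $12,665.13 − $1,432.55 = $11,232.58
Municipal income tax: $11,232.58 × 0.0316 = $354.95
Federal income tax: $11,232.58 × 0.1336 = $1,500.67
Paid family leave insurance: $12,665.13 × 0.013 = $164.65
Union dues: $251.70
Group life insurance premium: $57.01
Roth 401(k) contribution: $12,665.13 × 0.0227 = $287.50
Total deductions = $1,125.93 + $306.62 + $354.95 + $1,500.67 + $164.65 + $251.70 + $57.01 + $287.50 = $4,049.03
Net pay = $12,665.13 − $4,049.03 = $8,616.10

$8,616.10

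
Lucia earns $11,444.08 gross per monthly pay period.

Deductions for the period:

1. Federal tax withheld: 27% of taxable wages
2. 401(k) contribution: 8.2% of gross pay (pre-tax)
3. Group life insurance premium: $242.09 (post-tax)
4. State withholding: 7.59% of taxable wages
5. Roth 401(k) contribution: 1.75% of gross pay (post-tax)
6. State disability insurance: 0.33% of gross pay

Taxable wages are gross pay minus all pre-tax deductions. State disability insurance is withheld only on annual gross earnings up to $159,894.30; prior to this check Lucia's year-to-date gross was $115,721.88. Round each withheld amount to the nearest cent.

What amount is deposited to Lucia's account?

401(k) contribution: $11,444.08 × 0.082 = $938.41
Taxable wages = $11,444.08 − $938.41 = $10,505.67
State withholding: $10,505.67 × 0.0759 = $797.38
Federal tax withheld: $10,505.67 × 0.27 = $2,836.53
State disability insurance: cap not yet reached, full $11,444.08 is subject → $11,444.08 × 0.0033 = $37.77
Roth 401(k) contribution: $11,444.08 × 0.0175 = $200.27
Group life insurance premium: $242.09
Total deductions = $938.41 + $797.38 + $2,836.53 + $37.77 + $200.27 + $242.09 = $5,052.45
Net pay = $11,444.08 − $5,052.45 = $6,391.63

$6,391.63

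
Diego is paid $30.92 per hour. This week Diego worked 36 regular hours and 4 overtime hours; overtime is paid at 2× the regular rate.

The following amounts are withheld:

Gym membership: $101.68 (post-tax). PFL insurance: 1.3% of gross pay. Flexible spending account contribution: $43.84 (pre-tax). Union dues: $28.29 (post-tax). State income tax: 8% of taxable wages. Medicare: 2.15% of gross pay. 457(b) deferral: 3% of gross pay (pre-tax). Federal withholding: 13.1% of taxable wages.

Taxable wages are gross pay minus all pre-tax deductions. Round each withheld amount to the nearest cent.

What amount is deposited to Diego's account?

$829.72

Regular pay: 36 × $30.92 = $1,113.12
Overtime pay: 4 × $30.92 × 2 = $247.36
Gross pay = $1,113.12 + $247.36 = $1,360.48
Flexible spending account contribution: $43.84
457(b) deferral: $1,360.48 × 0.03 = $40.81
Pre-tax total = $43.84 + $40.81 = $84.65
Taxable wages = $1,360.48 − $84.65 = $1,275.83
State income tax: $1,275.83 × 0.08 = $102.07
Federal withholding: $1,275.83 × 0.131 = $167.13
Medicare: $1,360.48 × 0.0215 = $29.25
PFL insurance: $1,360.48 × 0.013 = $17.69
Union dues: $28.29
Gym membership: $101.68
Total deductions = $43.84 + $40.81 + $102.07 + $167.13 + $29.25 + $17.69 + $28.29 + $101.68 = $530.76
Net pay = $1,360.48 − $530.76 = $829.72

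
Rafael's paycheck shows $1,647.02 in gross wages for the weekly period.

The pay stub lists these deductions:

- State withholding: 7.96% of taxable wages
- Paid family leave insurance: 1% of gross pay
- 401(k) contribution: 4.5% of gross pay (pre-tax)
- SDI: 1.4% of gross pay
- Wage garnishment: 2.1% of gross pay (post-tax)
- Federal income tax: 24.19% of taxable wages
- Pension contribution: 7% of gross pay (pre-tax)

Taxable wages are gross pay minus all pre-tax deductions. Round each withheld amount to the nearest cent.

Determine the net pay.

$914.86

Pension contribution: $1,647.02 × 0.07 = $115.29
401(k) contribution: $1,647.02 × 0.045 = $74.12
Pre-tax total = $115.29 + $74.12 = $189.41
Taxable wages = $1,647.02 − $189.41 = $1,457.61
Federal income tax: $1,457.61 × 0.2419 = $352.60
State withholding: $1,457.61 × 0.0796 = $116.03
SDI: $1,647.02 × 0.014 = $23.06
Paid family leave insurance: $1,647.02 × 0.01 = $16.47
Wage garnishment: $1,647.02 × 0.021 = $34.59
Total deductions = $115.29 + $74.12 + $352.60 + $116.03 + $23.06 + $16.47 + $34.59 = $732.16
Net pay = $1,647.02 − $732.16 = $914.86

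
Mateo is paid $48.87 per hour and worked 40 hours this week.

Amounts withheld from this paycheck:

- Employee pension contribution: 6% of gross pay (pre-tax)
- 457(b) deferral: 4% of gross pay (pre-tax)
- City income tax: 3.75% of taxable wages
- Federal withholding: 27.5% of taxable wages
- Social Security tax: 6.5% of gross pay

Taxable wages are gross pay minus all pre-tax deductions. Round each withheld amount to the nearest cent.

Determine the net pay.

$1,082.48

Gross pay: 40 × $48.87 = $1,954.80
Employee pension contribution: $1,954.80 × 0.06 = $117.29
457(b) deferral: $1,954.80 × 0.04 = $78.19
Pre-tax total = $117.29 + $78.19 = $195.48
Taxable wages = $1,954.80 − $195.48 = $1,759.32
Federal withholding: $1,759.32 × 0.275 = $483.81
City income tax: $1,759.32 × 0.0375 = $65.97
Social Security tax: $1,954.80 × 0.065 = $127.06
Total deductions = $117.29 + $78.19 + $483.81 + $65.97 + $127.06 = $872.32
Net pay = $1,954.80 − $872.32 = $1,082.48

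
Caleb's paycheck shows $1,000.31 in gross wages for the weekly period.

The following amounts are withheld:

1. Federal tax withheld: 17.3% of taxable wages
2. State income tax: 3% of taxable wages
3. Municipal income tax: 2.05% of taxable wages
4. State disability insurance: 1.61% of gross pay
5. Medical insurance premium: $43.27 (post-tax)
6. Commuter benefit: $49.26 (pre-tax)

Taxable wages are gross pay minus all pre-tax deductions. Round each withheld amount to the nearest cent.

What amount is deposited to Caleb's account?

$679.12

Commuter benefit: $49.26
Taxable wages = $1,000.31 − $49.26 = $951.05
Federal tax withheld: $951.05 × 0.173 = $164.53
Municipal income tax: $951.05 × 0.0205 = $19.50
State income tax: $951.05 × 0.03 = $28.53
State disability insurance: $1,000.31 × 0.0161 = $16.10
Medical insurance premium: $43.27
Total deductions = $49.26 + $164.53 + $19.50 + $28.53 + $16.10 + $43.27 = $321.19
Net pay = $1,000.31 − $321.19 = $679.12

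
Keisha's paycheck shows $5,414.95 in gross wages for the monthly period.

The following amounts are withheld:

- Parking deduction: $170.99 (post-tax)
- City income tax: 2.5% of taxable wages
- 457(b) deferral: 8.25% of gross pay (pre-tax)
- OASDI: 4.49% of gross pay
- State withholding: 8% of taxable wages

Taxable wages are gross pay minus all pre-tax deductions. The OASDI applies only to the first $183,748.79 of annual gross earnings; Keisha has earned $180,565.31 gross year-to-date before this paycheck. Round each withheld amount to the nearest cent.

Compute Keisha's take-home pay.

$4,132.62

457(b) deferral: $5,414.95 × 0.0825 = $446.73
Taxable wages = $5,414.95 − $446.73 = $4,968.22
City income tax: $4,968.22 × 0.025 = $124.21
State withholding: $4,968.22 × 0.08 = $397.46
OASDI: only $183,748.79 − $180,565.31 = $3,183.48 of this check is subject → $3,183.48 × 0.0449 = $142.94
Parking deduction: $170.99
Total deductions = $446.73 + $124.21 + $397.46 + $142.94 + $170.99 = $1,282.33
Net pay = $5,414.95 − $1,282.33 = $4,132.62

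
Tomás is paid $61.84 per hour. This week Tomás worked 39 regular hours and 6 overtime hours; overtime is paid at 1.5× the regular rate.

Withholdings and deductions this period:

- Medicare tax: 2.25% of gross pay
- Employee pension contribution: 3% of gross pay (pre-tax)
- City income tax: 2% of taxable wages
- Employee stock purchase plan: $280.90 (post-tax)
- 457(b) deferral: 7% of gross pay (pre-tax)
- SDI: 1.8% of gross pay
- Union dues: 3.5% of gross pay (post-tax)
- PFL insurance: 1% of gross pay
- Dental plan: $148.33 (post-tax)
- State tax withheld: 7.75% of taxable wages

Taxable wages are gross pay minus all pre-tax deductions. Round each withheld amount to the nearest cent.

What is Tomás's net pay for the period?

$1,728.00

Regular pay: 39 × $61.84 = $2,411.76
Overtime pay: 6 × $61.84 × 1.5 = $556.56
Gross pay = $2,411.76 + $556.56 = $2,968.32
457(b) deferral: $2,968.32 × 0.07 = $207.78
Employee pension contribution: $2,968.32 × 0.03 = $89.05
Pre-tax total = $207.78 + $89.05 = $296.83
Taxable wages = $2,968.32 − $296.83 = $2,671.49
State tax withheld: $2,671.49 × 0.0775 = $207.04
City income tax: $2,671.49 × 0.02 = $53.43
PFL insurance: $2,968.32 × 0.01 = $29.68
SDI: $2,968.32 × 0.018 = $53.43
Medicare tax: $2,968.32 × 0.0225 = $66.79
Employee stock purchase plan: $280.90
Union dues: $2,968.32 × 0.035 = $103.89
Dental plan: $148.33
Total deductions = $207.78 + $89.05 + $207.04 + $53.43 + $29.68 + $53.43 + $66.79 + $280.90 + $103.89 + $148.33 = $1,240.32
Net pay = $2,968.32 − $1,240.32 = $1,728.00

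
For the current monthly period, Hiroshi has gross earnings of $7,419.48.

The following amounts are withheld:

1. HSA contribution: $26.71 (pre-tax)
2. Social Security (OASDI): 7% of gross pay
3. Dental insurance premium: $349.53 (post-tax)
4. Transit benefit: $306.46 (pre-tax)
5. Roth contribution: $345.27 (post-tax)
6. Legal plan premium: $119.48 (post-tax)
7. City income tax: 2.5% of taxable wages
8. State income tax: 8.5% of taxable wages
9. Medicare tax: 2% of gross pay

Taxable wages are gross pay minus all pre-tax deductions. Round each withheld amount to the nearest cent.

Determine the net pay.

HSA contribution: $26.71
Transit benefit: $306.46
Pre-tax total = $26.71 + $306.46 = $333.17
Taxable wages = $7,419.48 − $333.17 = $7,086.31
City income tax: $7,086.31 × 0.025 = $177.16
State income tax: $7,086.31 × 0.085 = $602.34
Social Security (OASDI): $7,419.48 × 0.07 = $519.36
Medicare tax: $7,419.48 × 0.02 = $148.39
Dental insurance premium: $349.53
Legal plan premium: $119.48
Roth contribution: $345.27
Total deductions = $26.71 + $306.46 + $177.16 + $602.34 + $519.36 + $148.39 + $349.53 + $119.48 + $345.27 = $2,594.70
Net pay = $7,419.48 − $2,594.70 = $4,824.78

$4,824.78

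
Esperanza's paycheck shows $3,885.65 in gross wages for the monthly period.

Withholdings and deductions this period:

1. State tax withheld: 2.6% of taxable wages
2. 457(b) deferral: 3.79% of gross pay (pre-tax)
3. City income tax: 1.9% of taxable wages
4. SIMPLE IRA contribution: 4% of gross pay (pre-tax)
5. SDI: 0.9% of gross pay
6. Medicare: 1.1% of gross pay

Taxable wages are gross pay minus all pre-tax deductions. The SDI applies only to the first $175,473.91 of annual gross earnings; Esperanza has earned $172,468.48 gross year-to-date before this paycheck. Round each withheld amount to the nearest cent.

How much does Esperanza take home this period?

$3,351.92

457(b) deferral: $3,885.65 × 0.0379 = $147.27
SIMPLE IRA contribution: $3,885.65 × 0.04 = $155.43
Pre-tax total = $147.27 + $155.43 = $302.70
Taxable wages = $3,885.65 − $302.70 = $3,582.95
City income tax: $3,582.95 × 0.019 = $68.08
State tax withheld: $3,582.95 × 0.026 = $93.16
SDI: only $175,473.91 − $172,468.48 = $3,005.43 of this check is subject → $3,005.43 × 0.009 = $27.05
Medicare: $3,885.65 × 0.011 = $42.74
Total deductions = $147.27 + $155.43 + $68.08 + $93.16 + $27.05 + $42.74 = $533.73
Net pay = $3,885.65 − $533.73 = $3,351.92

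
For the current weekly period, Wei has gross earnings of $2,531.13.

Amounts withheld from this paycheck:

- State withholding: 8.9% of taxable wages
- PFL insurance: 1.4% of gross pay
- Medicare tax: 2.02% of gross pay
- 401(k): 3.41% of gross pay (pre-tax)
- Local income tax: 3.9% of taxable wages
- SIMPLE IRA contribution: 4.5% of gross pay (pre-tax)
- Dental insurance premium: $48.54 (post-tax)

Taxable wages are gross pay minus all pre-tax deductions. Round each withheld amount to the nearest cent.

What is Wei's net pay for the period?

SIMPLE IRA contribution: $2,531.13 × 0.045 = $113.90
401(k): $2,531.13 × 0.0341 = $86.31
Pre-tax total = $113.90 + $86.31 = $200.21
Taxable wages = $2,531.13 − $200.21 = $2,330.92
State withholding: $2,330.92 × 0.089 = $207.45
Local income tax: $2,330.92 × 0.039 = $90.91
PFL insurance: $2,531.13 × 0.014 = $35.44
Medicare tax: $2,531.13 × 0.0202 = $51.13
Dental insurance premium: $48.54
Total deductions = $113.90 + $86.31 + $207.45 + $90.91 + $35.44 + $51.13 + $48.54 = $633.68
Net pay = $2,531.13 − $633.68 = $1,897.45

$1,897.45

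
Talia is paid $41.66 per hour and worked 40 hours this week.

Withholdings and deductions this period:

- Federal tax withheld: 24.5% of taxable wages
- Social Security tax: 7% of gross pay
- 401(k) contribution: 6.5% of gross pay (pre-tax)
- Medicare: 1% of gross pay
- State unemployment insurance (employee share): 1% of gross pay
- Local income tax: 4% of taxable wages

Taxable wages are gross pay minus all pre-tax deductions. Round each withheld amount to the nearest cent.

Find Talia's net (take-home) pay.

Gross pay: 40 × $41.66 = $1,666.40
401(k) contribution: $1,666.40 × 0.065 = $108.32
Taxable wages = $1,666.40 − $108.32 = $1,558.08
Federal tax withheld: $1,558.08 × 0.245 = $381.73
Local income tax: $1,558.08 × 0.04 = $62.32
Medicare: $1,666.40 × 0.01 = $16.66
State unemployment insurance (employee share): $1,666.40 × 0.01 = $16.66
Social Security tax: $1,666.40 × 0.07 = $116.65
Total deductions = $108.32 + $381.73 + $62.32 + $16.66 + $16.66 + $116.65 = $702.34
Net pay = $1,666.40 − $702.34 = $964.06

$964.06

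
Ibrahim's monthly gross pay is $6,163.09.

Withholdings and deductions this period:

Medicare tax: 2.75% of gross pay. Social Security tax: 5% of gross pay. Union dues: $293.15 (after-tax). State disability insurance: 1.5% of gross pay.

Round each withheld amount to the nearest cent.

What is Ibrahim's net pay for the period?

State disability insurance: $6,163.09 × 0.015 = $92.45
Medicare tax: $6,163.09 × 0.0275 = $169.48
Social Security tax: $6,163.09 × 0.05 = $308.15
Union dues: $293.15
Total deductions = $92.45 + $169.48 + $308.15 + $293.15 = $863.23
Net pay = $6,163.09 − $863.23 = $5,299.86

$5,299.86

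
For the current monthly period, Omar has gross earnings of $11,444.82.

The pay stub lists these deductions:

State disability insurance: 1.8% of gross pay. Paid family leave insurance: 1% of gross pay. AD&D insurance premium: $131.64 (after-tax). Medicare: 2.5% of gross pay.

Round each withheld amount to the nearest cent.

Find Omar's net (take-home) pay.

Paid family leave insurance: $11,444.82 × 0.01 = $114.45
Medicare: $11,444.82 × 0.025 = $286.12
State disability insurance: $11,444.82 × 0.018 = $206.01
AD&D insurance premium: $131.64
Total deductions = $114.45 + $286.12 + $206.01 + $131.64 = $738.22
Net pay = $11,444.82 − $738.22 = $10,706.60

$10,706.60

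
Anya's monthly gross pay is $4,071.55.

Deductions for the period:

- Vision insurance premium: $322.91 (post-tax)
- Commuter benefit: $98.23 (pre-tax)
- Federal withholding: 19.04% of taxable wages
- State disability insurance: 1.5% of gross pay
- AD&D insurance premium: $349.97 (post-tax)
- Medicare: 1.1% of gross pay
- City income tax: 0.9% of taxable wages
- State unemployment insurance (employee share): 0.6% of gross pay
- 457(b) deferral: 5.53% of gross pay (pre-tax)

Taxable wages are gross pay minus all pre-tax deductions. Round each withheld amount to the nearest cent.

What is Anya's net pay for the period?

$2,197.61

457(b) deferral: $4,071.55 × 0.0553 = $225.16
Commuter benefit: $98.23
Pre-tax total = $225.16 + $98.23 = $323.39
Taxable wages = $4,071.55 − $323.39 = $3,748.16
City income tax: $3,748.16 × 0.009 = $33.73
Federal withholding: $3,748.16 × 0.1904 = $713.65
State disability insurance: $4,071.55 × 0.015 = $61.07
State unemployment insurance (employee share): $4,071.55 × 0.006 = $24.43
Medicare: $4,071.55 × 0.011 = $44.79
AD&D insurance premium: $349.97
Vision insurance premium: $322.91
Total deductions = $225.16 + $98.23 + $33.73 + $713.65 + $61.07 + $24.43 + $44.79 + $349.97 + $322.91 = $1,873.94
Net pay = $4,071.55 − $1,873.94 = $2,197.61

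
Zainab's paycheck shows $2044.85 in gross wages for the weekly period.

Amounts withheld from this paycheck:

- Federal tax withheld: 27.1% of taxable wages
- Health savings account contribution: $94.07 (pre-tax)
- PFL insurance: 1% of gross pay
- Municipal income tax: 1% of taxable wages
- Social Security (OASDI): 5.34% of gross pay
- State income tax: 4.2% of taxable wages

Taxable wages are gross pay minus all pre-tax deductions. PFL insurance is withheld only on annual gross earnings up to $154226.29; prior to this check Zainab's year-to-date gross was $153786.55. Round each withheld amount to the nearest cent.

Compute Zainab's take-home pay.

$1207.09

Health savings account contribution: $94.07
Taxable wages = $2044.85 − $94.07 = $1950.78
State income tax: $1950.78 × 0.042 = $81.93
Municipal income tax: $1950.78 × 0.01 = $19.51
Federal tax withheld: $1950.78 × 0.271 = $528.66
PFL insurance: only $154226.29 − $153786.55 = $439.74 of this check is subject → $439.74 × 0.01 = $4.40
Social Security (OASDI): $2044.85 × 0.0534 = $109.19
Total deductions = $94.07 + $81.93 + $19.51 + $528.66 + $4.40 + $109.19 = $837.76
Net pay = $2044.85 − $837.76 = $1207.09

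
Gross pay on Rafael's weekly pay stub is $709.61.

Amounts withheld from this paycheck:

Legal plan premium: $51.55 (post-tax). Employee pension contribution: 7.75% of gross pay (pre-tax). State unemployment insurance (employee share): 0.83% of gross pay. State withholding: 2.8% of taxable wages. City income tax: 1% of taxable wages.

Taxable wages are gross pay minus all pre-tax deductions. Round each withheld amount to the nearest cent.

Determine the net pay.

Employee pension contribution: $709.61 × 0.0775 = $54.99
Taxable wages = $709.61 − $54.99 = $654.62
State withholding: $654.62 × 0.028 = $18.33
City income tax: $654.62 × 0.01 = $6.55
State unemployment insurance (employee share): $709.61 × 0.0083 = $5.89
Legal plan premium: $51.55
Total deductions = $54.99 + $18.33 + $6.55 + $5.89 + $51.55 = $137.31
Net pay = $709.61 − $137.31 = $572.30

$572.30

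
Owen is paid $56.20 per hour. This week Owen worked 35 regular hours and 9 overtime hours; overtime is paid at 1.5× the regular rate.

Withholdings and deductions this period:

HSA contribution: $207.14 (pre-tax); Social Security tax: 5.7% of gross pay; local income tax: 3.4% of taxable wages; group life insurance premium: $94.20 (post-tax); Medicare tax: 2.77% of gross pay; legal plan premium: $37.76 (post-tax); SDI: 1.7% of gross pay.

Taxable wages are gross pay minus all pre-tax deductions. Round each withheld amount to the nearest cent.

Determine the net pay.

$2,023.77

Regular pay: 35 × $56.20 = $1,967.00
Overtime pay: 9 × $56.20 × 1.5 = $758.70
Gross pay = $1,967.00 + $758.70 = $2,725.70
HSA contribution: $207.14
Taxable wages = $2,725.70 − $207.14 = $2,518.56
Local income tax: $2,518.56 × 0.034 = $85.63
SDI: $2,725.70 × 0.017 = $46.34
Social Security tax: $2,725.70 × 0.057 = $155.36
Medicare tax: $2,725.70 × 0.0277 = $75.50
Group life insurance premium: $94.20
Legal plan premium: $37.76
Total deductions = $207.14 + $85.63 + $46.34 + $155.36 + $75.50 + $94.20 + $37.76 = $701.93
Net pay = $2,725.70 − $701.93 = $2,023.77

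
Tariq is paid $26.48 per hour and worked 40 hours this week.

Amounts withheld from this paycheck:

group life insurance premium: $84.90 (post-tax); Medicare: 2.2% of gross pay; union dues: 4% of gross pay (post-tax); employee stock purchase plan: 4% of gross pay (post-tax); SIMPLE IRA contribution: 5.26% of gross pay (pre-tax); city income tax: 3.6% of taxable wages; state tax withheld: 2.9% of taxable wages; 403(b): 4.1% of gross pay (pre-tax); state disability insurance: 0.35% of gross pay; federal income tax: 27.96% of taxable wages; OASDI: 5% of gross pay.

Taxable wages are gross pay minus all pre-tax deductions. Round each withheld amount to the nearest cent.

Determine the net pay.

$379.62

Gross pay: 40 × $26.48 = $1,059.20
SIMPLE IRA contribution: $1,059.20 × 0.0526 = $55.71
403(b): $1,059.20 × 0.041 = $43.43
Pre-tax total = $55.71 + $43.43 = $99.14
Taxable wages = $1,059.20 − $99.14 = $960.06
Federal income tax: $960.06 × 0.2796 = $268.43
City income tax: $960.06 × 0.036 = $34.56
State tax withheld: $960.06 × 0.029 = $27.84
OASDI: $1,059.20 × 0.05 = $52.96
Medicare: $1,059.20 × 0.022 = $23.30
State disability insurance: $1,059.20 × 0.0035 = $3.71
Union dues: $1,059.20 × 0.04 = $42.37
Group life insurance premium: $84.90
Employee stock purchase plan: $1,059.20 × 0.04 = $42.37
Total deductions = $55.71 + $43.43 + $268.43 + $34.56 + $27.84 + $52.96 + $23.30 + $3.71 + $42.37 + $84.90 + $42.37 = $679.58
Net pay = $1,059.20 − $679.58 = $379.62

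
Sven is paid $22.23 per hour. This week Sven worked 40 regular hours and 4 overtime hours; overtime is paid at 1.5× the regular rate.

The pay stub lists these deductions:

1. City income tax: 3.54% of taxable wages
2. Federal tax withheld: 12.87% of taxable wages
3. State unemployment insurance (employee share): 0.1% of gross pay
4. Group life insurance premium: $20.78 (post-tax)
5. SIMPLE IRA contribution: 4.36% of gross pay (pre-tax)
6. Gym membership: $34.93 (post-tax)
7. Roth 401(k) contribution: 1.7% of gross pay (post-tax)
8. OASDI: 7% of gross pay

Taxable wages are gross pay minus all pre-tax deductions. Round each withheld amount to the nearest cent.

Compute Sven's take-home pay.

Regular pay: 40 × $22.23 = $889.20
Overtime pay: 4 × $22.23 × 1.5 = $133.38
Gross pay = $889.20 + $133.38 = $1,022.58
SIMPLE IRA contribution: $1,022.58 × 0.0436 = $44.58
Taxable wages = $1,022.58 − $44.58 = $978.00
Federal tax withheld: $978.00 × 0.1287 = $125.87
City income tax: $978.00 × 0.0354 = $34.62
OASDI: $1,022.58 × 0.07 = $71.58
State unemployment insurance (employee share): $1,022.58 × 0.001 = $1.02
Group life insurance premium: $20.78
Roth 401(k) contribution: $1,022.58 × 0.017 = $17.38
Gym membership: $34.93
Total deductions = $44.58 + $125.87 + $34.62 + $71.58 + $1.02 + $20.78 + $17.38 + $34.93 = $350.76
Net pay = $1,022.58 − $350.76 = $671.82

$671.82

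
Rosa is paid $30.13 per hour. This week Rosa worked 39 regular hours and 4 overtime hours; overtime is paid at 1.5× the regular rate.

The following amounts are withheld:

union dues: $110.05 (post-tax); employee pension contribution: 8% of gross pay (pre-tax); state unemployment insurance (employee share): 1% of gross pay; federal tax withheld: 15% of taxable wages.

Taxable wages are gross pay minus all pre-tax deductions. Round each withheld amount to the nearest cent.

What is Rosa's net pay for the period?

$936.66

Regular pay: 39 × $30.13 = $1175.07
Overtime pay: 4 × $30.13 × 1.5 = $180.78
Gross pay = $1175.07 + $180.78 = $1355.85
Employee pension contribution: $1355.85 × 0.08 = $108.47
Taxable wages = $1355.85 − $108.47 = $1247.38
Federal tax withheld: $1247.38 × 0.15 = $187.11
State unemployment insurance (employee share): $1355.85 × 0.01 = $13.56
Union dues: $110.05
Total deductions = $108.47 + $187.11 + $13.56 + $110.05 = $419.19
Net pay = $1355.85 − $419.19 = $936.66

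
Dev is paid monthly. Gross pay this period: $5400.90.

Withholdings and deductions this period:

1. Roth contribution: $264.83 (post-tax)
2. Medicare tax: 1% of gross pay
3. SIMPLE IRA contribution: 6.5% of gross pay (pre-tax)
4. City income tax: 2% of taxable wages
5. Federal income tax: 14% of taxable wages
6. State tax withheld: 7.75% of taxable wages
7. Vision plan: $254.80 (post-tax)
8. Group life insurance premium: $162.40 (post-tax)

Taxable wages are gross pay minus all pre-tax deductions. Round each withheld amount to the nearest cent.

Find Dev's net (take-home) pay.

$3114.46

SIMPLE IRA contribution: $5400.90 × 0.065 = $351.06
Taxable wages = $5400.90 − $351.06 = $5049.84
City income tax: $5049.84 × 0.02 = $101.00
State tax withheld: $5049.84 × 0.0775 = $391.36
Federal income tax: $5049.84 × 0.14 = $706.98
Medicare tax: $5400.90 × 0.01 = $54.01
Group life insurance premium: $162.40
Roth contribution: $264.83
Vision plan: $254.80
Total deductions = $351.06 + $101.00 + $391.36 + $706.98 + $54.01 + $162.40 + $264.83 + $254.80 = $2286.44
Net pay = $5400.90 − $2286.44 = $3114.46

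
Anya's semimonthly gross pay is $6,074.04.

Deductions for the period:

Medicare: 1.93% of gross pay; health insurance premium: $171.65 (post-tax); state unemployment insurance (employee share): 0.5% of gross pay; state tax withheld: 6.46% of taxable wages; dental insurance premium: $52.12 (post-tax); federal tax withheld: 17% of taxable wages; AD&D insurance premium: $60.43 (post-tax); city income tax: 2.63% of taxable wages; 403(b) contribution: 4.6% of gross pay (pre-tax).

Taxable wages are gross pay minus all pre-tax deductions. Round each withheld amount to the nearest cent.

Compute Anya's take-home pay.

403(b) contribution: $6,074.04 × 0.046 = $279.41
Taxable wages = $6,074.04 − $279.41 = $5,794.63
Federal tax withheld: $5,794.63 × 0.17 = $985.09
City income tax: $5,794.63 × 0.0263 = $152.40
State tax withheld: $5,794.63 × 0.0646 = $374.33
Medicare: $6,074.04 × 0.0193 = $117.23
State unemployment insurance (employee share): $6,074.04 × 0.005 = $30.37
Health insurance premium: $171.65
AD&D insurance premium: $60.43
Dental insurance premium: $52.12
Total deductions = $279.41 + $985.09 + $152.40 + $374.33 + $117.23 + $30.37 + $171.65 + $60.43 + $52.12 = $2,223.03
Net pay = $6,074.04 − $2,223.03 = $3,851.01

$3,851.01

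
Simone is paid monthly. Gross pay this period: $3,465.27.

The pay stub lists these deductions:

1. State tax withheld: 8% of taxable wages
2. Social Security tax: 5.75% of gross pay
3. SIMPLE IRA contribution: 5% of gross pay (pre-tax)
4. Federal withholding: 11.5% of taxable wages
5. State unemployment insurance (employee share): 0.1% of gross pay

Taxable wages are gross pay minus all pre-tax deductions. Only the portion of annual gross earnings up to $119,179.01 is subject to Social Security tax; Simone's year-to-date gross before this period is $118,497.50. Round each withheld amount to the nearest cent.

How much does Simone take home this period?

$2,607.41

SIMPLE IRA contribution: $3,465.27 × 0.05 = $173.26
Taxable wages = $3,465.27 − $173.26 = $3,292.01
Federal withholding: $3,292.01 × 0.115 = $378.58
State tax withheld: $3,292.01 × 0.08 = $263.36
Social Security tax: only $119,179.01 − $118,497.50 = $681.51 of this check is subject → $681.51 × 0.0575 = $39.19
State unemployment insurance (employee share): $3,465.27 × 0.001 = $3.47
Total deductions = $173.26 + $378.58 + $263.36 + $39.19 + $3.47 = $857.86
Net pay = $3,465.27 − $857.86 = $2,607.41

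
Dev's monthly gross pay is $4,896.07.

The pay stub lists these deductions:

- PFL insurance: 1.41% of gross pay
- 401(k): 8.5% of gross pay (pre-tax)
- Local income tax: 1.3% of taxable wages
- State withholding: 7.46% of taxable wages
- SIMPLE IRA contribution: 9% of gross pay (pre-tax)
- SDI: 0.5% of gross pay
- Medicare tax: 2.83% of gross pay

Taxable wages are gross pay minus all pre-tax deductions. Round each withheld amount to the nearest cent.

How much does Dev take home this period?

$3,453.34

SIMPLE IRA contribution: $4,896.07 × 0.09 = $440.65
401(k): $4,896.07 × 0.085 = $416.17
Pre-tax total = $440.65 + $416.17 = $856.82
Taxable wages = $4,896.07 − $856.82 = $4,039.25
Local income tax: $4,039.25 × 0.013 = $52.51
State withholding: $4,039.25 × 0.0746 = $301.33
SDI: $4,896.07 × 0.005 = $24.48
PFL insurance: $4,896.07 × 0.0141 = $69.03
Medicare tax: $4,896.07 × 0.0283 = $138.56
Total deductions = $440.65 + $416.17 + $52.51 + $301.33 + $24.48 + $69.03 + $138.56 = $1,442.73
Net pay = $4,896.07 − $1,442.73 = $3,453.34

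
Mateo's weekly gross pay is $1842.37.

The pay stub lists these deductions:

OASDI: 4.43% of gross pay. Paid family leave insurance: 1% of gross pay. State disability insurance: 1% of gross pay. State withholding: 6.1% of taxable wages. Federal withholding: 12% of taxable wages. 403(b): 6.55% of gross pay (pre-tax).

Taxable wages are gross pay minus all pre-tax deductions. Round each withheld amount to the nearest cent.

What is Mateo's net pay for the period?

403(b): $1842.37 × 0.0655 = $120.68
Taxable wages = $1842.37 − $120.68 = $1721.69
State withholding: $1721.69 × 0.061 = $105.02
Federal withholding: $1721.69 × 0.12 = $206.60
OASDI: $1842.37 × 0.0443 = $81.62
State disability insurance: $1842.37 × 0.01 = $18.42
Paid family leave insurance: $1842.37 × 0.01 = $18.42
Total deductions = $120.68 + $105.02 + $206.60 + $81.62 + $18.42 + $18.42 = $550.76
Net pay = $1842.37 − $550.76 = $1291.61

$1291.61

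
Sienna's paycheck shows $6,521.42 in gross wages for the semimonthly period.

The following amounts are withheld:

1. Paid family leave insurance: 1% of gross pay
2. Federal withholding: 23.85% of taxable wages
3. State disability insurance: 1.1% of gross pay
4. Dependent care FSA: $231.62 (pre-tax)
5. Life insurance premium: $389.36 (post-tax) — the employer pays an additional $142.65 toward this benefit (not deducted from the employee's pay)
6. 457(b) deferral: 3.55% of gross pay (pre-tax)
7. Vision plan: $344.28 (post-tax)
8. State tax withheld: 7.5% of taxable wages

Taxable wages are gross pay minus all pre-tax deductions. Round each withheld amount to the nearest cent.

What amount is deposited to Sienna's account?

Dependent care FSA: $231.62
457(b) deferral: $6,521.42 × 0.0355 = $231.51
Pre-tax total = $231.62 + $231.51 = $463.13
Taxable wages = $6,521.42 − $463.13 = $6,058.29
State tax withheld: $6,058.29 × 0.075 = $454.37
Federal withholding: $6,058.29 × 0.2385 = $1,444.90
State disability insurance: $6,521.42 × 0.011 = $71.74
Paid family leave insurance: $6,521.42 × 0.01 = $65.21
Vision plan: $344.28
Life insurance premium: $389.36
(Employer's $142.65 toward life insurance premium is not withheld from the employee.)
Total deductions = $231.62 + $231.51 + $454.37 + $1,444.90 + $71.74 + $65.21 + $344.28 + $389.36 = $3,232.99
Net pay = $6,521.42 − $3,232.99 = $3,288.43

$3,288.43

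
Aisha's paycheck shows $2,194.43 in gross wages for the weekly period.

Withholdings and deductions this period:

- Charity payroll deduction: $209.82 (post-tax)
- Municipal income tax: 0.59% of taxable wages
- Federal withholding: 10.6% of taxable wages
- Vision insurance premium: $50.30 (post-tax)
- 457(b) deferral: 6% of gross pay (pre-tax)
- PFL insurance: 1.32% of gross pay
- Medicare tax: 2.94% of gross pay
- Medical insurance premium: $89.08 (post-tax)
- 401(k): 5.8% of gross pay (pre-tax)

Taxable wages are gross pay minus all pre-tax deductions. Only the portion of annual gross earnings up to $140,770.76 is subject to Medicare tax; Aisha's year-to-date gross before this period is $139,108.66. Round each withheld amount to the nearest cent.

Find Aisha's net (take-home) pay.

$1,291.86

457(b) deferral: $2,194.43 × 0.06 = $131.67
401(k): $2,194.43 × 0.058 = $127.28
Pre-tax total = $131.67 + $127.28 = $258.95
Taxable wages = $2,194.43 − $258.95 = $1,935.48
Municipal income tax: $1,935.48 × 0.0059 = $11.42
Federal withholding: $1,935.48 × 0.106 = $205.16
PFL insurance: $2,194.43 × 0.0132 = $28.97
Medicare tax: only $140,770.76 − $139,108.66 = $1,662.10 of this check is subject → $1,662.10 × 0.0294 = $48.87
Medical insurance premium: $89.08
Vision insurance premium: $50.30
Charity payroll deduction: $209.82
Total deductions = $131.67 + $127.28 + $11.42 + $205.16 + $28.97 + $48.87 + $89.08 + $50.30 + $209.82 = $902.57
Net pay = $2,194.43 − $902.57 = $1,291.86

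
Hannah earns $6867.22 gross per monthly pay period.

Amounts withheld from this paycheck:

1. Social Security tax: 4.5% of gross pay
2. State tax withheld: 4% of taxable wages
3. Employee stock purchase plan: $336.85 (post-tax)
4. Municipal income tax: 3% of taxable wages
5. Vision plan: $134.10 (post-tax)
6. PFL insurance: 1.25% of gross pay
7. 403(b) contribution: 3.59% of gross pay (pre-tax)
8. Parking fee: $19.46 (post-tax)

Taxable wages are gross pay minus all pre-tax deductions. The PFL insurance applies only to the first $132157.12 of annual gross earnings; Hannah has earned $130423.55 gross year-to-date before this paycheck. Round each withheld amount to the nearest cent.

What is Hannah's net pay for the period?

$5336.14

403(b) contribution: $6867.22 × 0.0359 = $246.53
Taxable wages = $6867.22 − $246.53 = $6620.69
Municipal income tax: $6620.69 × 0.03 = $198.62
State tax withheld: $6620.69 × 0.04 = $264.83
PFL insurance: only $132157.12 − $130423.55 = $1733.57 of this check is subject → $1733.57 × 0.0125 = $21.67
Social Security tax: $6867.22 × 0.045 = $309.02
Employee stock purchase plan: $336.85
Vision plan: $134.10
Parking fee: $19.46
Total deductions = $246.53 + $198.62 + $264.83 + $21.67 + $309.02 + $336.85 + $134.10 + $19.46 = $1531.08
Net pay = $6867.22 − $1531.08 = $5336.14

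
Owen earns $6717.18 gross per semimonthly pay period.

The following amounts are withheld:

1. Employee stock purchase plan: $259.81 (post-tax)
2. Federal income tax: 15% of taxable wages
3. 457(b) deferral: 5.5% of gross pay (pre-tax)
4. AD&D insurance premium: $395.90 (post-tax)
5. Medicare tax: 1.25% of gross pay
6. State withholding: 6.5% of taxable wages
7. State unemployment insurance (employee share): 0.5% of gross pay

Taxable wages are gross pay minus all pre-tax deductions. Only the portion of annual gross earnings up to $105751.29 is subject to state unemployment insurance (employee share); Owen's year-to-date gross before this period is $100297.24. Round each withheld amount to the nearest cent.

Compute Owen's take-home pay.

$4216.04

457(b) deferral: $6717.18 × 0.055 = $369.44
Taxable wages = $6717.18 − $369.44 = $6347.74
Federal income tax: $6347.74 × 0.15 = $952.16
State withholding: $6347.74 × 0.065 = $412.60
State unemployment insurance (employee share): only $105751.29 − $100297.24 = $5454.05 of this check is subject → $5454.05 × 0.005 = $27.27
Medicare tax: $6717.18 × 0.0125 = $83.96
AD&D insurance premium: $395.90
Employee stock purchase plan: $259.81
Total deductions = $369.44 + $952.16 + $412.60 + $27.27 + $83.96 + $395.90 + $259.81 = $2501.14
Net pay = $6717.18 − $2501.14 = $4216.04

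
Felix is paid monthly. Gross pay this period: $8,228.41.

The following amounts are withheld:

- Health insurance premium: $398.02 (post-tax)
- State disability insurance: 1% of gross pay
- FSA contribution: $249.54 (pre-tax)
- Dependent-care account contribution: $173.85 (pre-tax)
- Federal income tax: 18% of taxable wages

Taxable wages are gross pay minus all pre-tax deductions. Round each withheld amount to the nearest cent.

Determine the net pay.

Dependent-care account contribution: $173.85
FSA contribution: $249.54
Pre-tax total = $173.85 + $249.54 = $423.39
Taxable wages = $8,228.41 − $423.39 = $7,805.02
Federal income tax: $7,805.02 × 0.18 = $1,404.90
State disability insurance: $8,228.41 × 0.01 = $82.28
Health insurance premium: $398.02
Total deductions = $173.85 + $249.54 + $1,404.90 + $82.28 + $398.02 = $2,308.59
Net pay = $8,228.41 − $2,308.59 = $5,919.82

$5,919.82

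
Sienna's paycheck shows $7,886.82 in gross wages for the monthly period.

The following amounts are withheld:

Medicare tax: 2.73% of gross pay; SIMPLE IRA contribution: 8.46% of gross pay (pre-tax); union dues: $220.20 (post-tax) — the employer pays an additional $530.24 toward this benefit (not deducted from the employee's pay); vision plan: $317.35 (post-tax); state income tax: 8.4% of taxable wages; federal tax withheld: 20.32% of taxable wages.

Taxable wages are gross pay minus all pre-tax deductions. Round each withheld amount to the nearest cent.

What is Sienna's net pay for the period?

$4,393.27

SIMPLE IRA contribution: $7,886.82 × 0.0846 = $667.22
Taxable wages = $7,886.82 − $667.22 = $7,219.60
Federal tax withheld: $7,219.60 × 0.2032 = $1,467.02
State income tax: $7,219.60 × 0.084 = $606.45
Medicare tax: $7,886.82 × 0.0273 = $215.31
Vision plan: $317.35
Union dues: $220.20
(Employer's $530.24 toward union dues is not withheld from the employee.)
Total deductions = $667.22 + $1,467.02 + $606.45 + $215.31 + $317.35 + $220.20 = $3,493.55
Net pay = $7,886.82 − $3,493.55 = $4,393.27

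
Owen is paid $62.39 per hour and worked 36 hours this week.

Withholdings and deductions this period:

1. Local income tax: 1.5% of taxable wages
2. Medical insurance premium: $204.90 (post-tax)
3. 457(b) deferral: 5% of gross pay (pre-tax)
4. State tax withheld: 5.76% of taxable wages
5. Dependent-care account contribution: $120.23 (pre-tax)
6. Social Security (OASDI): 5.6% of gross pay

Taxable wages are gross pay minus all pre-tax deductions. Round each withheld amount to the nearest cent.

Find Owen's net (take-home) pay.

$1536.65

Gross pay: 36 × $62.39 = $2246.04
Dependent-care account contribution: $120.23
457(b) deferral: $2246.04 × 0.05 = $112.30
Pre-tax total = $120.23 + $112.30 = $232.53
Taxable wages = $2246.04 − $232.53 = $2013.51
Local income tax: $2013.51 × 0.015 = $30.20
State tax withheld: $2013.51 × 0.0576 = $115.98
Social Security (OASDI): $2246.04 × 0.056 = $125.78
Medical insurance premium: $204.90
Total deductions = $120.23 + $112.30 + $30.20 + $115.98 + $125.78 + $204.90 = $709.39
Net pay = $2246.04 − $709.39 = $1536.65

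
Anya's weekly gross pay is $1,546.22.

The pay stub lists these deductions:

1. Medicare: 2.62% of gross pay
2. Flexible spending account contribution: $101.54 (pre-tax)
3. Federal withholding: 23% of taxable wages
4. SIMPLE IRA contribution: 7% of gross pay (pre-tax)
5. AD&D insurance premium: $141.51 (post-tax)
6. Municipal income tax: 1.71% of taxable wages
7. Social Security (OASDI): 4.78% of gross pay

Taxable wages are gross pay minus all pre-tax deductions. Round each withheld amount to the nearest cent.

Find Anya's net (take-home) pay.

Flexible spending account contribution: $101.54
SIMPLE IRA contribution: $1,546.22 × 0.07 = $108.24
Pre-tax total = $101.54 + $108.24 = $209.78
Taxable wages = $1,546.22 − $209.78 = $1,336.44
Federal withholding: $1,336.44 × 0.23 = $307.38
Municipal income tax: $1,336.44 × 0.0171 = $22.85
Social Security (OASDI): $1,546.22 × 0.0478 = $73.91
Medicare: $1,546.22 × 0.0262 = $40.51
AD&D insurance premium: $141.51
Total deductions = $101.54 + $108.24 + $307.38 + $22.85 + $73.91 + $40.51 + $141.51 = $795.94
Net pay = $1,546.22 − $795.94 = $750.28

$750.28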